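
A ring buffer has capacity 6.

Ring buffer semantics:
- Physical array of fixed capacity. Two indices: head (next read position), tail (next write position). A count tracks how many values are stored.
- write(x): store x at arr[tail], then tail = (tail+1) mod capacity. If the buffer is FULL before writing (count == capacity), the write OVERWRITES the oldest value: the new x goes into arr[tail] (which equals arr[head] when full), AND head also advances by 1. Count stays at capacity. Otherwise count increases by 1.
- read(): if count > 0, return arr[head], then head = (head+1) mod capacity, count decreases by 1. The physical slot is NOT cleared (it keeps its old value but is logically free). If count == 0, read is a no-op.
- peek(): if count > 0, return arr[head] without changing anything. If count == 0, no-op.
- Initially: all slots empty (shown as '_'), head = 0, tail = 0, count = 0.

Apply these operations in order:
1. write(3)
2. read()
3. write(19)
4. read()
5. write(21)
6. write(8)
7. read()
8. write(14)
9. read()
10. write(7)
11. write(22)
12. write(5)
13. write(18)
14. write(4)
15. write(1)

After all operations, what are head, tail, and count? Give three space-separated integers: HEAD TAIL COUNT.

Answer: 5 5 6

Derivation:
After op 1 (write(3)): arr=[3 _ _ _ _ _] head=0 tail=1 count=1
After op 2 (read()): arr=[3 _ _ _ _ _] head=1 tail=1 count=0
After op 3 (write(19)): arr=[3 19 _ _ _ _] head=1 tail=2 count=1
After op 4 (read()): arr=[3 19 _ _ _ _] head=2 tail=2 count=0
After op 5 (write(21)): arr=[3 19 21 _ _ _] head=2 tail=3 count=1
After op 6 (write(8)): arr=[3 19 21 8 _ _] head=2 tail=4 count=2
After op 7 (read()): arr=[3 19 21 8 _ _] head=3 tail=4 count=1
After op 8 (write(14)): arr=[3 19 21 8 14 _] head=3 tail=5 count=2
After op 9 (read()): arr=[3 19 21 8 14 _] head=4 tail=5 count=1
After op 10 (write(7)): arr=[3 19 21 8 14 7] head=4 tail=0 count=2
After op 11 (write(22)): arr=[22 19 21 8 14 7] head=4 tail=1 count=3
After op 12 (write(5)): arr=[22 5 21 8 14 7] head=4 tail=2 count=4
After op 13 (write(18)): arr=[22 5 18 8 14 7] head=4 tail=3 count=5
After op 14 (write(4)): arr=[22 5 18 4 14 7] head=4 tail=4 count=6
After op 15 (write(1)): arr=[22 5 18 4 1 7] head=5 tail=5 count=6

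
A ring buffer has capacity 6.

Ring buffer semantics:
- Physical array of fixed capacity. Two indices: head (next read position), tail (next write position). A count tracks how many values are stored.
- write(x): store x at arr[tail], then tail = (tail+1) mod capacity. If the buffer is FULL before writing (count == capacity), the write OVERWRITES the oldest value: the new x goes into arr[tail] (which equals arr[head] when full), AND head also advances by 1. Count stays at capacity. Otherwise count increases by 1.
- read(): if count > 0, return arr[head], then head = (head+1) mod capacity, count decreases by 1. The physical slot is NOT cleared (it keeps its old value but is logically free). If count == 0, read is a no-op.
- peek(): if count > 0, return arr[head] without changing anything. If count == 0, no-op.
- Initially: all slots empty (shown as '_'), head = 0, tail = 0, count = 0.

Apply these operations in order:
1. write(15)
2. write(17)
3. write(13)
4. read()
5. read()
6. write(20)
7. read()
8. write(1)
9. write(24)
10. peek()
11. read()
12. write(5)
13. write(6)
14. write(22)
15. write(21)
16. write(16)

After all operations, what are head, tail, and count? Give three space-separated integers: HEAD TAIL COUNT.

After op 1 (write(15)): arr=[15 _ _ _ _ _] head=0 tail=1 count=1
After op 2 (write(17)): arr=[15 17 _ _ _ _] head=0 tail=2 count=2
After op 3 (write(13)): arr=[15 17 13 _ _ _] head=0 tail=3 count=3
After op 4 (read()): arr=[15 17 13 _ _ _] head=1 tail=3 count=2
After op 5 (read()): arr=[15 17 13 _ _ _] head=2 tail=3 count=1
After op 6 (write(20)): arr=[15 17 13 20 _ _] head=2 tail=4 count=2
After op 7 (read()): arr=[15 17 13 20 _ _] head=3 tail=4 count=1
After op 8 (write(1)): arr=[15 17 13 20 1 _] head=3 tail=5 count=2
After op 9 (write(24)): arr=[15 17 13 20 1 24] head=3 tail=0 count=3
After op 10 (peek()): arr=[15 17 13 20 1 24] head=3 tail=0 count=3
After op 11 (read()): arr=[15 17 13 20 1 24] head=4 tail=0 count=2
After op 12 (write(5)): arr=[5 17 13 20 1 24] head=4 tail=1 count=3
After op 13 (write(6)): arr=[5 6 13 20 1 24] head=4 tail=2 count=4
After op 14 (write(22)): arr=[5 6 22 20 1 24] head=4 tail=3 count=5
After op 15 (write(21)): arr=[5 6 22 21 1 24] head=4 tail=4 count=6
After op 16 (write(16)): arr=[5 6 22 21 16 24] head=5 tail=5 count=6

Answer: 5 5 6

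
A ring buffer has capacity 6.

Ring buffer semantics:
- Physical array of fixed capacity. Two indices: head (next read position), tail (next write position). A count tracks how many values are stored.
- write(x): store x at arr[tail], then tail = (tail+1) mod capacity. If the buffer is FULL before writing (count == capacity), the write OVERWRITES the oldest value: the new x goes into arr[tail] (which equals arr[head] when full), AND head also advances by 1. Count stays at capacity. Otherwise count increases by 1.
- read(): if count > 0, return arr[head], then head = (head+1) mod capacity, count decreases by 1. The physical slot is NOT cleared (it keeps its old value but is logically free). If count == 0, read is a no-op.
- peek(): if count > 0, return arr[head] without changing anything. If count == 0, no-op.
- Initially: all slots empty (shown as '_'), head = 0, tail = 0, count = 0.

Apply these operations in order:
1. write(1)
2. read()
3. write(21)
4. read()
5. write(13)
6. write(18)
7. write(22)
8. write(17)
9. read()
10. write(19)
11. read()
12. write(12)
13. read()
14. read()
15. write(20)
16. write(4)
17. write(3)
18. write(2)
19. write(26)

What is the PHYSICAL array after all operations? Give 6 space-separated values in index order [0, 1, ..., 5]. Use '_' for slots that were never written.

After op 1 (write(1)): arr=[1 _ _ _ _ _] head=0 tail=1 count=1
After op 2 (read()): arr=[1 _ _ _ _ _] head=1 tail=1 count=0
After op 3 (write(21)): arr=[1 21 _ _ _ _] head=1 tail=2 count=1
After op 4 (read()): arr=[1 21 _ _ _ _] head=2 tail=2 count=0
After op 5 (write(13)): arr=[1 21 13 _ _ _] head=2 tail=3 count=1
After op 6 (write(18)): arr=[1 21 13 18 _ _] head=2 tail=4 count=2
After op 7 (write(22)): arr=[1 21 13 18 22 _] head=2 tail=5 count=3
After op 8 (write(17)): arr=[1 21 13 18 22 17] head=2 tail=0 count=4
After op 9 (read()): arr=[1 21 13 18 22 17] head=3 tail=0 count=3
After op 10 (write(19)): arr=[19 21 13 18 22 17] head=3 tail=1 count=4
After op 11 (read()): arr=[19 21 13 18 22 17] head=4 tail=1 count=3
After op 12 (write(12)): arr=[19 12 13 18 22 17] head=4 tail=2 count=4
After op 13 (read()): arr=[19 12 13 18 22 17] head=5 tail=2 count=3
After op 14 (read()): arr=[19 12 13 18 22 17] head=0 tail=2 count=2
After op 15 (write(20)): arr=[19 12 20 18 22 17] head=0 tail=3 count=3
After op 16 (write(4)): arr=[19 12 20 4 22 17] head=0 tail=4 count=4
After op 17 (write(3)): arr=[19 12 20 4 3 17] head=0 tail=5 count=5
After op 18 (write(2)): arr=[19 12 20 4 3 2] head=0 tail=0 count=6
After op 19 (write(26)): arr=[26 12 20 4 3 2] head=1 tail=1 count=6

Answer: 26 12 20 4 3 2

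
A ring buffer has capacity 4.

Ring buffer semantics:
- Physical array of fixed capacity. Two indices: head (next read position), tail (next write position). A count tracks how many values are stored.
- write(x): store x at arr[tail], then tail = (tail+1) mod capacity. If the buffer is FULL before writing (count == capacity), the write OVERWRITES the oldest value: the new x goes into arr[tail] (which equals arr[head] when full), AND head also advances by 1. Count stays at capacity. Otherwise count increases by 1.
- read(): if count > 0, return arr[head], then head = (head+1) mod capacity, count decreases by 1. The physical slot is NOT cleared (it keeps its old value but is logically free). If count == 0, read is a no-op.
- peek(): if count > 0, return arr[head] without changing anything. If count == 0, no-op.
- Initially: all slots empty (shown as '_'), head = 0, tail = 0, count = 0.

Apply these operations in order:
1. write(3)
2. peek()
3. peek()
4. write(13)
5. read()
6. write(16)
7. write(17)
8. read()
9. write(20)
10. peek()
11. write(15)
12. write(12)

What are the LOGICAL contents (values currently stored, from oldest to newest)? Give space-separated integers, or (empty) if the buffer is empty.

After op 1 (write(3)): arr=[3 _ _ _] head=0 tail=1 count=1
After op 2 (peek()): arr=[3 _ _ _] head=0 tail=1 count=1
After op 3 (peek()): arr=[3 _ _ _] head=0 tail=1 count=1
After op 4 (write(13)): arr=[3 13 _ _] head=0 tail=2 count=2
After op 5 (read()): arr=[3 13 _ _] head=1 tail=2 count=1
After op 6 (write(16)): arr=[3 13 16 _] head=1 tail=3 count=2
After op 7 (write(17)): arr=[3 13 16 17] head=1 tail=0 count=3
After op 8 (read()): arr=[3 13 16 17] head=2 tail=0 count=2
After op 9 (write(20)): arr=[20 13 16 17] head=2 tail=1 count=3
After op 10 (peek()): arr=[20 13 16 17] head=2 tail=1 count=3
After op 11 (write(15)): arr=[20 15 16 17] head=2 tail=2 count=4
After op 12 (write(12)): arr=[20 15 12 17] head=3 tail=3 count=4

Answer: 17 20 15 12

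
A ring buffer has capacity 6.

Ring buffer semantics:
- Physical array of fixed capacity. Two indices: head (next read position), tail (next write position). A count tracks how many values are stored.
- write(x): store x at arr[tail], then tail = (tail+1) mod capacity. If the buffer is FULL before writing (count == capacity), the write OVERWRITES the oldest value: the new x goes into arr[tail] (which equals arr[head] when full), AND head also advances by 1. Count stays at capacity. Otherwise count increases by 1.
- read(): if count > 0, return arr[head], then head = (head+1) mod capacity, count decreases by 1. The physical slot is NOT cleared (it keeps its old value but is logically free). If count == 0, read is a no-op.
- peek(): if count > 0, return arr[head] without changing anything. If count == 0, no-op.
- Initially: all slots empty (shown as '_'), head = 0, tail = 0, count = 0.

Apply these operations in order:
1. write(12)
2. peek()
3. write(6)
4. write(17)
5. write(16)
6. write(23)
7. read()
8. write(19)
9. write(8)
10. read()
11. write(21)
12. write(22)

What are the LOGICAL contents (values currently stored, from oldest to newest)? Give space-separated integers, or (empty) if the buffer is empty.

Answer: 16 23 19 8 21 22

Derivation:
After op 1 (write(12)): arr=[12 _ _ _ _ _] head=0 tail=1 count=1
After op 2 (peek()): arr=[12 _ _ _ _ _] head=0 tail=1 count=1
After op 3 (write(6)): arr=[12 6 _ _ _ _] head=0 tail=2 count=2
After op 4 (write(17)): arr=[12 6 17 _ _ _] head=0 tail=3 count=3
After op 5 (write(16)): arr=[12 6 17 16 _ _] head=0 tail=4 count=4
After op 6 (write(23)): arr=[12 6 17 16 23 _] head=0 tail=5 count=5
After op 7 (read()): arr=[12 6 17 16 23 _] head=1 tail=5 count=4
After op 8 (write(19)): arr=[12 6 17 16 23 19] head=1 tail=0 count=5
After op 9 (write(8)): arr=[8 6 17 16 23 19] head=1 tail=1 count=6
After op 10 (read()): arr=[8 6 17 16 23 19] head=2 tail=1 count=5
After op 11 (write(21)): arr=[8 21 17 16 23 19] head=2 tail=2 count=6
After op 12 (write(22)): arr=[8 21 22 16 23 19] head=3 tail=3 count=6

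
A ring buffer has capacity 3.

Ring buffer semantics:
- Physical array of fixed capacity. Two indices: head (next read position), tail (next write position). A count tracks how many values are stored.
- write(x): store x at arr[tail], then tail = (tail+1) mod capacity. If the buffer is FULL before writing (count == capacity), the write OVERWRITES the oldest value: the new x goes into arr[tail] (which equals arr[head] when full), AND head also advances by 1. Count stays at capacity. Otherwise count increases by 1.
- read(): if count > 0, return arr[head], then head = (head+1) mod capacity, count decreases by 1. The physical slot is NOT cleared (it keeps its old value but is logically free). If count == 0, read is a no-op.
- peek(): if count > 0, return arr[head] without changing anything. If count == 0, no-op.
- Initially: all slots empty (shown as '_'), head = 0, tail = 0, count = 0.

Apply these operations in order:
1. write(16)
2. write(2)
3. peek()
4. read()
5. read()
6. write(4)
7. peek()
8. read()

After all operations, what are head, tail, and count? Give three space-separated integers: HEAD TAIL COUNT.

After op 1 (write(16)): arr=[16 _ _] head=0 tail=1 count=1
After op 2 (write(2)): arr=[16 2 _] head=0 tail=2 count=2
After op 3 (peek()): arr=[16 2 _] head=0 tail=2 count=2
After op 4 (read()): arr=[16 2 _] head=1 tail=2 count=1
After op 5 (read()): arr=[16 2 _] head=2 tail=2 count=0
After op 6 (write(4)): arr=[16 2 4] head=2 tail=0 count=1
After op 7 (peek()): arr=[16 2 4] head=2 tail=0 count=1
After op 8 (read()): arr=[16 2 4] head=0 tail=0 count=0

Answer: 0 0 0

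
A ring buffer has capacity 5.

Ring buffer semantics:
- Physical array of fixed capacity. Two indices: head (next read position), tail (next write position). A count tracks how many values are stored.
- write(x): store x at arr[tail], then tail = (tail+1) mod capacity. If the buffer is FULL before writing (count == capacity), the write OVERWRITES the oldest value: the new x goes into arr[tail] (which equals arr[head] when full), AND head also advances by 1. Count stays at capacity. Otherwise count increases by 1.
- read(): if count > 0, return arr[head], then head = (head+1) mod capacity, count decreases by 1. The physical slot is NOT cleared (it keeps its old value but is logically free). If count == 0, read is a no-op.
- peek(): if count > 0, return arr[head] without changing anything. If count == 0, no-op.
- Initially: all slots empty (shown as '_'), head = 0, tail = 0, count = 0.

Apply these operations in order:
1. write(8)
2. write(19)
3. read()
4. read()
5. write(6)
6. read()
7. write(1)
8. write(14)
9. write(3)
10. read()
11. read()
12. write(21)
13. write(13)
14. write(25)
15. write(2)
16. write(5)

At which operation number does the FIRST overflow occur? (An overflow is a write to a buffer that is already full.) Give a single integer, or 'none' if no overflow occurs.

After op 1 (write(8)): arr=[8 _ _ _ _] head=0 tail=1 count=1
After op 2 (write(19)): arr=[8 19 _ _ _] head=0 tail=2 count=2
After op 3 (read()): arr=[8 19 _ _ _] head=1 tail=2 count=1
After op 4 (read()): arr=[8 19 _ _ _] head=2 tail=2 count=0
After op 5 (write(6)): arr=[8 19 6 _ _] head=2 tail=3 count=1
After op 6 (read()): arr=[8 19 6 _ _] head=3 tail=3 count=0
After op 7 (write(1)): arr=[8 19 6 1 _] head=3 tail=4 count=1
After op 8 (write(14)): arr=[8 19 6 1 14] head=3 tail=0 count=2
After op 9 (write(3)): arr=[3 19 6 1 14] head=3 tail=1 count=3
After op 10 (read()): arr=[3 19 6 1 14] head=4 tail=1 count=2
After op 11 (read()): arr=[3 19 6 1 14] head=0 tail=1 count=1
After op 12 (write(21)): arr=[3 21 6 1 14] head=0 tail=2 count=2
After op 13 (write(13)): arr=[3 21 13 1 14] head=0 tail=3 count=3
After op 14 (write(25)): arr=[3 21 13 25 14] head=0 tail=4 count=4
After op 15 (write(2)): arr=[3 21 13 25 2] head=0 tail=0 count=5
After op 16 (write(5)): arr=[5 21 13 25 2] head=1 tail=1 count=5

Answer: 16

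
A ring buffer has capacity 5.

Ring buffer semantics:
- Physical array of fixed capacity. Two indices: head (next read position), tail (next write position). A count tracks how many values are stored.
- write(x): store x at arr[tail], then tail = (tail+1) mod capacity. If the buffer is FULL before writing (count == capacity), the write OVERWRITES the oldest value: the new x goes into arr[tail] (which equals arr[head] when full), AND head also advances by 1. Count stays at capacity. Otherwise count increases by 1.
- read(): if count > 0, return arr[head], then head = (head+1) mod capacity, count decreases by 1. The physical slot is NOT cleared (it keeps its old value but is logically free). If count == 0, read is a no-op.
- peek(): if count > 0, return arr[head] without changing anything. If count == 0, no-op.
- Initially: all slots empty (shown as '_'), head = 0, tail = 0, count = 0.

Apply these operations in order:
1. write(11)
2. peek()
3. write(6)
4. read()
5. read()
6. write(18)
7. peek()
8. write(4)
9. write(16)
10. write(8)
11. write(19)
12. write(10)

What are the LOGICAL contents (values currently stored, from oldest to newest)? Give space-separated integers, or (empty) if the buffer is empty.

Answer: 4 16 8 19 10

Derivation:
After op 1 (write(11)): arr=[11 _ _ _ _] head=0 tail=1 count=1
After op 2 (peek()): arr=[11 _ _ _ _] head=0 tail=1 count=1
After op 3 (write(6)): arr=[11 6 _ _ _] head=0 tail=2 count=2
After op 4 (read()): arr=[11 6 _ _ _] head=1 tail=2 count=1
After op 5 (read()): arr=[11 6 _ _ _] head=2 tail=2 count=0
After op 6 (write(18)): arr=[11 6 18 _ _] head=2 tail=3 count=1
After op 7 (peek()): arr=[11 6 18 _ _] head=2 tail=3 count=1
After op 8 (write(4)): arr=[11 6 18 4 _] head=2 tail=4 count=2
After op 9 (write(16)): arr=[11 6 18 4 16] head=2 tail=0 count=3
After op 10 (write(8)): arr=[8 6 18 4 16] head=2 tail=1 count=4
After op 11 (write(19)): arr=[8 19 18 4 16] head=2 tail=2 count=5
After op 12 (write(10)): arr=[8 19 10 4 16] head=3 tail=3 count=5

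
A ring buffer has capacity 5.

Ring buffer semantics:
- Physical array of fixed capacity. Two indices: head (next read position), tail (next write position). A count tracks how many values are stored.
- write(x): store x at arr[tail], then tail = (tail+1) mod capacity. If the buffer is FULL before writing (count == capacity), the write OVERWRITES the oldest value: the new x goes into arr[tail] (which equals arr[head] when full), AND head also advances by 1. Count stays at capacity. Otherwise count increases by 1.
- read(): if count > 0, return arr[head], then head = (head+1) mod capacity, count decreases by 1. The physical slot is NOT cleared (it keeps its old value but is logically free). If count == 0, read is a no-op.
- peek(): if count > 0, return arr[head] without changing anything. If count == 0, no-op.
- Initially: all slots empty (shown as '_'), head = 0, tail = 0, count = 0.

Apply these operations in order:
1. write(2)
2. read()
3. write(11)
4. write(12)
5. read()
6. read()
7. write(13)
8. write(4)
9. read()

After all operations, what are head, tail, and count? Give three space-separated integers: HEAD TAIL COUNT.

Answer: 4 0 1

Derivation:
After op 1 (write(2)): arr=[2 _ _ _ _] head=0 tail=1 count=1
After op 2 (read()): arr=[2 _ _ _ _] head=1 tail=1 count=0
After op 3 (write(11)): arr=[2 11 _ _ _] head=1 tail=2 count=1
After op 4 (write(12)): arr=[2 11 12 _ _] head=1 tail=3 count=2
After op 5 (read()): arr=[2 11 12 _ _] head=2 tail=3 count=1
After op 6 (read()): arr=[2 11 12 _ _] head=3 tail=3 count=0
After op 7 (write(13)): arr=[2 11 12 13 _] head=3 tail=4 count=1
After op 8 (write(4)): arr=[2 11 12 13 4] head=3 tail=0 count=2
After op 9 (read()): arr=[2 11 12 13 4] head=4 tail=0 count=1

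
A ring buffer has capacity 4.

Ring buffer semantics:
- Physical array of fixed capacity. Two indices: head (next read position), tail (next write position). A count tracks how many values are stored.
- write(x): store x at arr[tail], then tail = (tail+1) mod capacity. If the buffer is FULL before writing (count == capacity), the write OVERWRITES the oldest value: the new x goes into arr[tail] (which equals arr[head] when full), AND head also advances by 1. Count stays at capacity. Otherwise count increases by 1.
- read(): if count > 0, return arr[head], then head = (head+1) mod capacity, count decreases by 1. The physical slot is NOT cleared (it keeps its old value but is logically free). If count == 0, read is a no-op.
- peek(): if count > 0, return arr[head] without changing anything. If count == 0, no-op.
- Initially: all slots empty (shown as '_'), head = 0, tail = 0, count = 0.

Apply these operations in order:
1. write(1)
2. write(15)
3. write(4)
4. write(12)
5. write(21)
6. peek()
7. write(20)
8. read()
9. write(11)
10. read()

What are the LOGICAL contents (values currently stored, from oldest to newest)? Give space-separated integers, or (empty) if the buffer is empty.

After op 1 (write(1)): arr=[1 _ _ _] head=0 tail=1 count=1
After op 2 (write(15)): arr=[1 15 _ _] head=0 tail=2 count=2
After op 3 (write(4)): arr=[1 15 4 _] head=0 tail=3 count=3
After op 4 (write(12)): arr=[1 15 4 12] head=0 tail=0 count=4
After op 5 (write(21)): arr=[21 15 4 12] head=1 tail=1 count=4
After op 6 (peek()): arr=[21 15 4 12] head=1 tail=1 count=4
After op 7 (write(20)): arr=[21 20 4 12] head=2 tail=2 count=4
After op 8 (read()): arr=[21 20 4 12] head=3 tail=2 count=3
After op 9 (write(11)): arr=[21 20 11 12] head=3 tail=3 count=4
After op 10 (read()): arr=[21 20 11 12] head=0 tail=3 count=3

Answer: 21 20 11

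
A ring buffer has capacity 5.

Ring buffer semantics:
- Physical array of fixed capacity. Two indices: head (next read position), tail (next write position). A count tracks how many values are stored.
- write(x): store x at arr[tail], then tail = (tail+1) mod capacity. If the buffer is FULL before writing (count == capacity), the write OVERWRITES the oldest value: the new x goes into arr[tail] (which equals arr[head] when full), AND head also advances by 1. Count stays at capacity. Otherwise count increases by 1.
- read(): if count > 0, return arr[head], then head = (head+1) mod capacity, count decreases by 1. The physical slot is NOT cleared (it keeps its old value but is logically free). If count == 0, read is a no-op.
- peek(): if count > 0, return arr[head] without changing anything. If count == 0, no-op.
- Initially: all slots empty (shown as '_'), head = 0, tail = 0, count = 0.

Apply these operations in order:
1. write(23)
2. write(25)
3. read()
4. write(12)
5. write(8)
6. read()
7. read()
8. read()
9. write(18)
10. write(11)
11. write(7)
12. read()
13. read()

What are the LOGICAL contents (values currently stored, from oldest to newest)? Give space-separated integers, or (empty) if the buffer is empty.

Answer: 7

Derivation:
After op 1 (write(23)): arr=[23 _ _ _ _] head=0 tail=1 count=1
After op 2 (write(25)): arr=[23 25 _ _ _] head=0 tail=2 count=2
After op 3 (read()): arr=[23 25 _ _ _] head=1 tail=2 count=1
After op 4 (write(12)): arr=[23 25 12 _ _] head=1 tail=3 count=2
After op 5 (write(8)): arr=[23 25 12 8 _] head=1 tail=4 count=3
After op 6 (read()): arr=[23 25 12 8 _] head=2 tail=4 count=2
After op 7 (read()): arr=[23 25 12 8 _] head=3 tail=4 count=1
After op 8 (read()): arr=[23 25 12 8 _] head=4 tail=4 count=0
After op 9 (write(18)): arr=[23 25 12 8 18] head=4 tail=0 count=1
After op 10 (write(11)): arr=[11 25 12 8 18] head=4 tail=1 count=2
After op 11 (write(7)): arr=[11 7 12 8 18] head=4 tail=2 count=3
After op 12 (read()): arr=[11 7 12 8 18] head=0 tail=2 count=2
After op 13 (read()): arr=[11 7 12 8 18] head=1 tail=2 count=1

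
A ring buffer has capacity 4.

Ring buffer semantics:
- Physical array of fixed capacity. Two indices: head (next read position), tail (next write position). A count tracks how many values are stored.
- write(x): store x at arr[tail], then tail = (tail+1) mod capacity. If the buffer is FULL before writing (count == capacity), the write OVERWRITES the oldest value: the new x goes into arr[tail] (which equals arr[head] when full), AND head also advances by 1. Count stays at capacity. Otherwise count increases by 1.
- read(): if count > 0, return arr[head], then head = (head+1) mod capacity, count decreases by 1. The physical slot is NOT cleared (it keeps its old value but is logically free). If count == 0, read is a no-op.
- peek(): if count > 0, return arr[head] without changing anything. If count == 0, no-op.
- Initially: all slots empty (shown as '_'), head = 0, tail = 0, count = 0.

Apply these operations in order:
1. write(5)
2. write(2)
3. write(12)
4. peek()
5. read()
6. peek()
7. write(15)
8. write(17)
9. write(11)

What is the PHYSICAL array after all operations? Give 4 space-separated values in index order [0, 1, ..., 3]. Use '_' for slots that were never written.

Answer: 17 11 12 15

Derivation:
After op 1 (write(5)): arr=[5 _ _ _] head=0 tail=1 count=1
After op 2 (write(2)): arr=[5 2 _ _] head=0 tail=2 count=2
After op 3 (write(12)): arr=[5 2 12 _] head=0 tail=3 count=3
After op 4 (peek()): arr=[5 2 12 _] head=0 tail=3 count=3
After op 5 (read()): arr=[5 2 12 _] head=1 tail=3 count=2
After op 6 (peek()): arr=[5 2 12 _] head=1 tail=3 count=2
After op 7 (write(15)): arr=[5 2 12 15] head=1 tail=0 count=3
After op 8 (write(17)): arr=[17 2 12 15] head=1 tail=1 count=4
After op 9 (write(11)): arr=[17 11 12 15] head=2 tail=2 count=4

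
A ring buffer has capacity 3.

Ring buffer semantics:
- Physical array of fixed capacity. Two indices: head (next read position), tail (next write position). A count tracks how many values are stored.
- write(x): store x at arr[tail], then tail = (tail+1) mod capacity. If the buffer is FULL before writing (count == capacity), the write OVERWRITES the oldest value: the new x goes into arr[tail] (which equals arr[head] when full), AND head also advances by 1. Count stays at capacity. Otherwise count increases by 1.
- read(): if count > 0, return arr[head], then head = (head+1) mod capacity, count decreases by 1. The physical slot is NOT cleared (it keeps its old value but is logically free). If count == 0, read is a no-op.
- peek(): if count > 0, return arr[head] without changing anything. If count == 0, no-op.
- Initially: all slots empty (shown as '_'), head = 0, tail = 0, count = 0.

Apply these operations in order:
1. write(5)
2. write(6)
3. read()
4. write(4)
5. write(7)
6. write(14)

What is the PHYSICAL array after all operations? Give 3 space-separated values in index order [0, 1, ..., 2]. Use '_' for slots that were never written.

After op 1 (write(5)): arr=[5 _ _] head=0 tail=1 count=1
After op 2 (write(6)): arr=[5 6 _] head=0 tail=2 count=2
After op 3 (read()): arr=[5 6 _] head=1 tail=2 count=1
After op 4 (write(4)): arr=[5 6 4] head=1 tail=0 count=2
After op 5 (write(7)): arr=[7 6 4] head=1 tail=1 count=3
After op 6 (write(14)): arr=[7 14 4] head=2 tail=2 count=3

Answer: 7 14 4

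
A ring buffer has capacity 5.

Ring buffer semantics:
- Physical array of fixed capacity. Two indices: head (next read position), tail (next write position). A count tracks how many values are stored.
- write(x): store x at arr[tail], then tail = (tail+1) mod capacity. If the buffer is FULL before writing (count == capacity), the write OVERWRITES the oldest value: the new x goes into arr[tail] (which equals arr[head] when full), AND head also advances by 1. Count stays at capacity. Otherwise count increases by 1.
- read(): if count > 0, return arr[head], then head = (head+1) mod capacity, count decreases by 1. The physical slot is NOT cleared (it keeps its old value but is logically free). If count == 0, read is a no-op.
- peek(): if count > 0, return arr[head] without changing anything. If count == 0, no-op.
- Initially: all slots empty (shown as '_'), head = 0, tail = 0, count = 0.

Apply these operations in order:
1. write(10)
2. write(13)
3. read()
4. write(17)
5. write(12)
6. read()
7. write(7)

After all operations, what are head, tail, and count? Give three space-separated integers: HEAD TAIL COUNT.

Answer: 2 0 3

Derivation:
After op 1 (write(10)): arr=[10 _ _ _ _] head=0 tail=1 count=1
After op 2 (write(13)): arr=[10 13 _ _ _] head=0 tail=2 count=2
After op 3 (read()): arr=[10 13 _ _ _] head=1 tail=2 count=1
After op 4 (write(17)): arr=[10 13 17 _ _] head=1 tail=3 count=2
After op 5 (write(12)): arr=[10 13 17 12 _] head=1 tail=4 count=3
After op 6 (read()): arr=[10 13 17 12 _] head=2 tail=4 count=2
After op 7 (write(7)): arr=[10 13 17 12 7] head=2 tail=0 count=3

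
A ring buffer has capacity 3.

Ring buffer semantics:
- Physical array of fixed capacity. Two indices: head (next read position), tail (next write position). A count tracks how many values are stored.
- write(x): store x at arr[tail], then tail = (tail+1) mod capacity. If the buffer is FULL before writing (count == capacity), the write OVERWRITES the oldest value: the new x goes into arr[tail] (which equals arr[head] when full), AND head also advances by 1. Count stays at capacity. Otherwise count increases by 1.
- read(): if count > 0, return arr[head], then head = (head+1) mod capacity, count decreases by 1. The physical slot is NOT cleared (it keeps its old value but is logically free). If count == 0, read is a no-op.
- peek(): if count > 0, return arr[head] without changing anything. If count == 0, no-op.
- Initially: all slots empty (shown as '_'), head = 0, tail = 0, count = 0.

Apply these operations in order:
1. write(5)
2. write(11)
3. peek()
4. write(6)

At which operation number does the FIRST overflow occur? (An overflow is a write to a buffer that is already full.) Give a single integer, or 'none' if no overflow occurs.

Answer: none

Derivation:
After op 1 (write(5)): arr=[5 _ _] head=0 tail=1 count=1
After op 2 (write(11)): arr=[5 11 _] head=0 tail=2 count=2
After op 3 (peek()): arr=[5 11 _] head=0 tail=2 count=2
After op 4 (write(6)): arr=[5 11 6] head=0 tail=0 count=3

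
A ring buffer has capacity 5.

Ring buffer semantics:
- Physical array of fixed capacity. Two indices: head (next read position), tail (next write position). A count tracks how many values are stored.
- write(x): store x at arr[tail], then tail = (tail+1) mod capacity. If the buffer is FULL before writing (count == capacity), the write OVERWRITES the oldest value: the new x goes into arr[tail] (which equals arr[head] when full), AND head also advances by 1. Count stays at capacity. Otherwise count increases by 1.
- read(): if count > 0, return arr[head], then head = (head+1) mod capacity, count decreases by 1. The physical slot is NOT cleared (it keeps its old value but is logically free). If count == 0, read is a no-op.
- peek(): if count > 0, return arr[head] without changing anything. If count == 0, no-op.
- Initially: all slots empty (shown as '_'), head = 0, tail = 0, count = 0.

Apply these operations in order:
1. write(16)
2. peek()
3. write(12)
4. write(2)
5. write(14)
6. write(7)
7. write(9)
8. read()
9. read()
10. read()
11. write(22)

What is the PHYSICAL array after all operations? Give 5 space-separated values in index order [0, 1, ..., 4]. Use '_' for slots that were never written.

After op 1 (write(16)): arr=[16 _ _ _ _] head=0 tail=1 count=1
After op 2 (peek()): arr=[16 _ _ _ _] head=0 tail=1 count=1
After op 3 (write(12)): arr=[16 12 _ _ _] head=0 tail=2 count=2
After op 4 (write(2)): arr=[16 12 2 _ _] head=0 tail=3 count=3
After op 5 (write(14)): arr=[16 12 2 14 _] head=0 tail=4 count=4
After op 6 (write(7)): arr=[16 12 2 14 7] head=0 tail=0 count=5
After op 7 (write(9)): arr=[9 12 2 14 7] head=1 tail=1 count=5
After op 8 (read()): arr=[9 12 2 14 7] head=2 tail=1 count=4
After op 9 (read()): arr=[9 12 2 14 7] head=3 tail=1 count=3
After op 10 (read()): arr=[9 12 2 14 7] head=4 tail=1 count=2
After op 11 (write(22)): arr=[9 22 2 14 7] head=4 tail=2 count=3

Answer: 9 22 2 14 7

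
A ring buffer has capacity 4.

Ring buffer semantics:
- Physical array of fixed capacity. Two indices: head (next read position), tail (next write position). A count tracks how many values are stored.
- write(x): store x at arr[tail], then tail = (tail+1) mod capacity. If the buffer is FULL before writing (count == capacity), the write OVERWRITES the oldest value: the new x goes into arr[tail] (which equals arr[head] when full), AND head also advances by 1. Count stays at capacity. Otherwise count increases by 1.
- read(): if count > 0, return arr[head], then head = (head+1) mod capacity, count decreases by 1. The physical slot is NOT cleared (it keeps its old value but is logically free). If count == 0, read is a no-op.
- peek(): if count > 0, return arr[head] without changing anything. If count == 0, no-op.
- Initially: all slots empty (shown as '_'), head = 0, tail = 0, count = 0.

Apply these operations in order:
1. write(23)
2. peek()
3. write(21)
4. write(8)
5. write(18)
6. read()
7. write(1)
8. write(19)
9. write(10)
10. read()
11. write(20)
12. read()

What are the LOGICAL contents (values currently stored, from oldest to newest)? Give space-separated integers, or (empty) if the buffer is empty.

After op 1 (write(23)): arr=[23 _ _ _] head=0 tail=1 count=1
After op 2 (peek()): arr=[23 _ _ _] head=0 tail=1 count=1
After op 3 (write(21)): arr=[23 21 _ _] head=0 tail=2 count=2
After op 4 (write(8)): arr=[23 21 8 _] head=0 tail=3 count=3
After op 5 (write(18)): arr=[23 21 8 18] head=0 tail=0 count=4
After op 6 (read()): arr=[23 21 8 18] head=1 tail=0 count=3
After op 7 (write(1)): arr=[1 21 8 18] head=1 tail=1 count=4
After op 8 (write(19)): arr=[1 19 8 18] head=2 tail=2 count=4
After op 9 (write(10)): arr=[1 19 10 18] head=3 tail=3 count=4
After op 10 (read()): arr=[1 19 10 18] head=0 tail=3 count=3
After op 11 (write(20)): arr=[1 19 10 20] head=0 tail=0 count=4
After op 12 (read()): arr=[1 19 10 20] head=1 tail=0 count=3

Answer: 19 10 20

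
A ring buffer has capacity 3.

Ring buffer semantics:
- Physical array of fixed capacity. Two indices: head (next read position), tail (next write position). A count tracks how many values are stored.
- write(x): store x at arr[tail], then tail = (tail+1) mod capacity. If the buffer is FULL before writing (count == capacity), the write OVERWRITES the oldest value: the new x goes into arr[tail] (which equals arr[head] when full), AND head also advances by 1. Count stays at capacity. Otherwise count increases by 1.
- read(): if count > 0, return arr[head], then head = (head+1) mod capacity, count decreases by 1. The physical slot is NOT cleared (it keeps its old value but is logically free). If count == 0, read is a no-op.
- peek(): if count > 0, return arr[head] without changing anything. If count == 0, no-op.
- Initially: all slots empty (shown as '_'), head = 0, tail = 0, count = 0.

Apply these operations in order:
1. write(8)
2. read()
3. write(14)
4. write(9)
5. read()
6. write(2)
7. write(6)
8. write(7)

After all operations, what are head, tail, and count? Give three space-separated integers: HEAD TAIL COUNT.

After op 1 (write(8)): arr=[8 _ _] head=0 tail=1 count=1
After op 2 (read()): arr=[8 _ _] head=1 tail=1 count=0
After op 3 (write(14)): arr=[8 14 _] head=1 tail=2 count=1
After op 4 (write(9)): arr=[8 14 9] head=1 tail=0 count=2
After op 5 (read()): arr=[8 14 9] head=2 tail=0 count=1
After op 6 (write(2)): arr=[2 14 9] head=2 tail=1 count=2
After op 7 (write(6)): arr=[2 6 9] head=2 tail=2 count=3
After op 8 (write(7)): arr=[2 6 7] head=0 tail=0 count=3

Answer: 0 0 3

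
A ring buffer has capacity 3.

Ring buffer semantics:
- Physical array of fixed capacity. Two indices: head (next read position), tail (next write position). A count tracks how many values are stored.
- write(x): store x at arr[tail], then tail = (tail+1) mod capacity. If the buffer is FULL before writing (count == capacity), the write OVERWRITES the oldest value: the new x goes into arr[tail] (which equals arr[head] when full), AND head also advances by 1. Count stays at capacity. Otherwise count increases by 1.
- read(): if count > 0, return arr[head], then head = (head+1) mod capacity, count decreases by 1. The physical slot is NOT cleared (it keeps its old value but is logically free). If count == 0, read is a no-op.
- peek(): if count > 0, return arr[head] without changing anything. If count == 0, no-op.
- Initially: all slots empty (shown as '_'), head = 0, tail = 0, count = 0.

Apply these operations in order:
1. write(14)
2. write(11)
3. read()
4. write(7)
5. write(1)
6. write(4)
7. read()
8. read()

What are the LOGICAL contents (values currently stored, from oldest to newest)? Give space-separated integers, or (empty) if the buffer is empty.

After op 1 (write(14)): arr=[14 _ _] head=0 tail=1 count=1
After op 2 (write(11)): arr=[14 11 _] head=0 tail=2 count=2
After op 3 (read()): arr=[14 11 _] head=1 tail=2 count=1
After op 4 (write(7)): arr=[14 11 7] head=1 tail=0 count=2
After op 5 (write(1)): arr=[1 11 7] head=1 tail=1 count=3
After op 6 (write(4)): arr=[1 4 7] head=2 tail=2 count=3
After op 7 (read()): arr=[1 4 7] head=0 tail=2 count=2
After op 8 (read()): arr=[1 4 7] head=1 tail=2 count=1

Answer: 4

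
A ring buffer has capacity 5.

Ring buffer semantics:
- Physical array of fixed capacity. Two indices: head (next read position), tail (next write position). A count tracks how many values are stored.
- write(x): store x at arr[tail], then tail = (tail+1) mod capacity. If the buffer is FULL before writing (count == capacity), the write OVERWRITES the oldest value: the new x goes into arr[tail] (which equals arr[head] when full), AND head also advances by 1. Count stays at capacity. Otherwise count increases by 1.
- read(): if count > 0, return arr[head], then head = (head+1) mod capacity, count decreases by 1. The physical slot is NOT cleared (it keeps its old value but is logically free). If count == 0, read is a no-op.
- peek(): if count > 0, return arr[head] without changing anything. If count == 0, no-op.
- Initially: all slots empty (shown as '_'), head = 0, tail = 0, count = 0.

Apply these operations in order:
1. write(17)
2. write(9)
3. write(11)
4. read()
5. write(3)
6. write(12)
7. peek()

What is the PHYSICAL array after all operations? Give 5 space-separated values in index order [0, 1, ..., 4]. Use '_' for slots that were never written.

After op 1 (write(17)): arr=[17 _ _ _ _] head=0 tail=1 count=1
After op 2 (write(9)): arr=[17 9 _ _ _] head=0 tail=2 count=2
After op 3 (write(11)): arr=[17 9 11 _ _] head=0 tail=3 count=3
After op 4 (read()): arr=[17 9 11 _ _] head=1 tail=3 count=2
After op 5 (write(3)): arr=[17 9 11 3 _] head=1 tail=4 count=3
After op 6 (write(12)): arr=[17 9 11 3 12] head=1 tail=0 count=4
After op 7 (peek()): arr=[17 9 11 3 12] head=1 tail=0 count=4

Answer: 17 9 11 3 12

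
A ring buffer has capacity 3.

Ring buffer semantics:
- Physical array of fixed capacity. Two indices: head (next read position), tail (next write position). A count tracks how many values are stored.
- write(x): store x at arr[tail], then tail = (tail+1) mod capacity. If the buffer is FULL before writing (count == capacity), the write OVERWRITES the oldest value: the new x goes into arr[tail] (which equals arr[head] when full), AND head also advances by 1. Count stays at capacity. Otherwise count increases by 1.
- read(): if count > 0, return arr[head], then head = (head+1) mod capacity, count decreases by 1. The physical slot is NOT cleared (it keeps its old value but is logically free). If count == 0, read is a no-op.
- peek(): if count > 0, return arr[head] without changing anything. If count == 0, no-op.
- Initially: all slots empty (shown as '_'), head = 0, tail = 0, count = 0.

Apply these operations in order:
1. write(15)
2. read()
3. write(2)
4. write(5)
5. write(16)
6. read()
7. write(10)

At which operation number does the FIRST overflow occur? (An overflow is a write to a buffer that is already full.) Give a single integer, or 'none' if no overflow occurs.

After op 1 (write(15)): arr=[15 _ _] head=0 tail=1 count=1
After op 2 (read()): arr=[15 _ _] head=1 tail=1 count=0
After op 3 (write(2)): arr=[15 2 _] head=1 tail=2 count=1
After op 4 (write(5)): arr=[15 2 5] head=1 tail=0 count=2
After op 5 (write(16)): arr=[16 2 5] head=1 tail=1 count=3
After op 6 (read()): arr=[16 2 5] head=2 tail=1 count=2
After op 7 (write(10)): arr=[16 10 5] head=2 tail=2 count=3

Answer: none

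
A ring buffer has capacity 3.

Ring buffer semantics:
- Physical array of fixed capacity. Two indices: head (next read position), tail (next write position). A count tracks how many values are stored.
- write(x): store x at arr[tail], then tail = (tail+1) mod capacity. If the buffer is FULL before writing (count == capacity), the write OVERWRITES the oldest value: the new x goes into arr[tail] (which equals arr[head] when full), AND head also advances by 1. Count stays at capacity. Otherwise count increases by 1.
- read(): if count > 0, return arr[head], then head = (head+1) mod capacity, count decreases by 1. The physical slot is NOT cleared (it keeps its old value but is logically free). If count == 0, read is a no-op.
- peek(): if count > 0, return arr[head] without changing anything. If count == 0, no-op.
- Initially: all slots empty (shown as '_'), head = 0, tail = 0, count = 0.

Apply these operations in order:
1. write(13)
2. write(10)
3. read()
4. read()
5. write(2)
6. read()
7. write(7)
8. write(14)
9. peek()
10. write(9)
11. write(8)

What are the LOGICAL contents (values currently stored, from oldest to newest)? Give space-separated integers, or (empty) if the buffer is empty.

Answer: 14 9 8

Derivation:
After op 1 (write(13)): arr=[13 _ _] head=0 tail=1 count=1
After op 2 (write(10)): arr=[13 10 _] head=0 tail=2 count=2
After op 3 (read()): arr=[13 10 _] head=1 tail=2 count=1
After op 4 (read()): arr=[13 10 _] head=2 tail=2 count=0
After op 5 (write(2)): arr=[13 10 2] head=2 tail=0 count=1
After op 6 (read()): arr=[13 10 2] head=0 tail=0 count=0
After op 7 (write(7)): arr=[7 10 2] head=0 tail=1 count=1
After op 8 (write(14)): arr=[7 14 2] head=0 tail=2 count=2
After op 9 (peek()): arr=[7 14 2] head=0 tail=2 count=2
After op 10 (write(9)): arr=[7 14 9] head=0 tail=0 count=3
After op 11 (write(8)): arr=[8 14 9] head=1 tail=1 count=3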